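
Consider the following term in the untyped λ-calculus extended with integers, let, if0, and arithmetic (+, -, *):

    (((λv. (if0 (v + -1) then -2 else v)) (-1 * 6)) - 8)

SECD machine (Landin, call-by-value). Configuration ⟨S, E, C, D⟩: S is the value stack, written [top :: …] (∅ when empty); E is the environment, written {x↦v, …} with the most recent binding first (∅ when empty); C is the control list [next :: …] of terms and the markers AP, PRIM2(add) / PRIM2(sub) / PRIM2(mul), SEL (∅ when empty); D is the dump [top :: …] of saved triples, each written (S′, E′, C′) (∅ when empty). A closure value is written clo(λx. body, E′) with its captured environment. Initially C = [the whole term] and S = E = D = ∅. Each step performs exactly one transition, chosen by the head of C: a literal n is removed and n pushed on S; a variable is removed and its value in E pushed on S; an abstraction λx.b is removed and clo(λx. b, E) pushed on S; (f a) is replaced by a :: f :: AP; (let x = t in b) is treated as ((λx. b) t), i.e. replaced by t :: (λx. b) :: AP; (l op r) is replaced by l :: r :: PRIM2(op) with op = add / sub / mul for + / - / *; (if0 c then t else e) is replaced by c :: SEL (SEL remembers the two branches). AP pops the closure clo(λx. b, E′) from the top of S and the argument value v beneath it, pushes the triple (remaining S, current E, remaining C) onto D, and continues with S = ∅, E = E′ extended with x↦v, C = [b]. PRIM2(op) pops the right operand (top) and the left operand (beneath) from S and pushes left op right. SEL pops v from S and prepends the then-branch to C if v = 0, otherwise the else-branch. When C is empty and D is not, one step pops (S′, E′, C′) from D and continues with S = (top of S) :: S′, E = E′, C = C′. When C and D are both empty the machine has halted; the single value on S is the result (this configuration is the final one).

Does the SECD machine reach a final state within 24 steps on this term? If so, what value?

[0] [S=∅ | E=∅ | C=[(((λv. (if0 (v + -1) then -2 else v)) (-1 * 6)) - 8)] | D=∅]
[1] [S=∅ | E=∅ | C=[((λv. (if0 (v + -1) then -2 else v)) (-1 * 6)) :: 8 :: PRIM2(sub)] | D=∅]
[2] [S=∅ | E=∅ | C=[(-1 * 6) :: (λv. (if0 (v + -1) then -2 else v)) :: AP :: 8 :: PRIM2(sub)] | D=∅]
[3] [S=∅ | E=∅ | C=[-1 :: 6 :: PRIM2(mul) :: (λv. (if0 (v + -1) then -2 else v)) :: AP :: 8 :: PRIM2(sub)] | D=∅]
[4] [S=[-1] | E=∅ | C=[6 :: PRIM2(mul) :: (λv. (if0 (v + -1) then -2 else v)) :: AP :: 8 :: PRIM2(sub)] | D=∅]
[5] [S=[6 :: -1] | E=∅ | C=[PRIM2(mul) :: (λv. (if0 (v + -1) then -2 else v)) :: AP :: 8 :: PRIM2(sub)] | D=∅]
[6] [S=[-6] | E=∅ | C=[(λv. (if0 (v + -1) then -2 else v)) :: AP :: 8 :: PRIM2(sub)] | D=∅]
[7] [S=[clo(λv. (if0 (v + -1) then -2 else v), ∅) :: -6] | E=∅ | C=[AP :: 8 :: PRIM2(sub)] | D=∅]
[8] [S=∅ | E={v↦-6} | C=[(if0 (v + -1) then -2 else v)] | D=[(∅, ∅, [8 :: PRIM2(sub)])]]
[9] [S=∅ | E={v↦-6} | C=[(v + -1) :: SEL] | D=[(∅, ∅, [8 :: PRIM2(sub)])]]
[10] [S=∅ | E={v↦-6} | C=[v :: -1 :: PRIM2(add) :: SEL] | D=[(∅, ∅, [8 :: PRIM2(sub)])]]
[11] [S=[-6] | E={v↦-6} | C=[-1 :: PRIM2(add) :: SEL] | D=[(∅, ∅, [8 :: PRIM2(sub)])]]
[12] [S=[-1 :: -6] | E={v↦-6} | C=[PRIM2(add) :: SEL] | D=[(∅, ∅, [8 :: PRIM2(sub)])]]
[13] [S=[-7] | E={v↦-6} | C=[SEL] | D=[(∅, ∅, [8 :: PRIM2(sub)])]]
[14] [S=∅ | E={v↦-6} | C=[v] | D=[(∅, ∅, [8 :: PRIM2(sub)])]]
[15] [S=[-6] | E={v↦-6} | C=∅ | D=[(∅, ∅, [8 :: PRIM2(sub)])]]
[16] [S=[-6] | E=∅ | C=[8 :: PRIM2(sub)] | D=∅]
[17] [S=[8 :: -6] | E=∅ | C=[PRIM2(sub)] | D=∅]
[18] [S=[-14] | E=∅ | C=∅ | D=∅]
→ final value -14

Answer: -14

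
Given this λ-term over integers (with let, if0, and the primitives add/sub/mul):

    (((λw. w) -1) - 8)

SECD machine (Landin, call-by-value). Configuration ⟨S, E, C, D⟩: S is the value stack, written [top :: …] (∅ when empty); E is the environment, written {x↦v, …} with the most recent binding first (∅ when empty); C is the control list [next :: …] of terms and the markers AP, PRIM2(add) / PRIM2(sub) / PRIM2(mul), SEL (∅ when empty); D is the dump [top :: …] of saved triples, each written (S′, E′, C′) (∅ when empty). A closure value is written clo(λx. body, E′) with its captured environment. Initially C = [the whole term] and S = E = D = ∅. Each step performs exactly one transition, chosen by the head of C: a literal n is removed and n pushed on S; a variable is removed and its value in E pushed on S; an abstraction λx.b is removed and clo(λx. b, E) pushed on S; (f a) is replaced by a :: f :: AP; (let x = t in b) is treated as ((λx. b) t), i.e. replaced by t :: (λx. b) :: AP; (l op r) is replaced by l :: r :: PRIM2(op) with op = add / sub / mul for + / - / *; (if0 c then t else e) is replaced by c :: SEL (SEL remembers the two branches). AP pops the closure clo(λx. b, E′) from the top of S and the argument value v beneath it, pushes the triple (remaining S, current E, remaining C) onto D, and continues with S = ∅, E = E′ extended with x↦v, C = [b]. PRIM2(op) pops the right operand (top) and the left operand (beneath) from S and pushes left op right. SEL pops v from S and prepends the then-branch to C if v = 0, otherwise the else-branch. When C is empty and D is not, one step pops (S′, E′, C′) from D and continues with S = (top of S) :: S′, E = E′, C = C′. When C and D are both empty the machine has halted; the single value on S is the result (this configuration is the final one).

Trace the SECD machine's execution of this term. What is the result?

Answer: -9

Derivation:
[0] <S=∅, E=∅, C=[(((λw. w) -1) - 8)], D=∅>
[1] <S=∅, E=∅, C=[((λw. w) -1) :: 8 :: PRIM2(sub)], D=∅>
[2] <S=∅, E=∅, C=[-1 :: (λw. w) :: AP :: 8 :: PRIM2(sub)], D=∅>
[3] <S=[-1], E=∅, C=[(λw. w) :: AP :: 8 :: PRIM2(sub)], D=∅>
[4] <S=[clo(λw. w, ∅) :: -1], E=∅, C=[AP :: 8 :: PRIM2(sub)], D=∅>
[5] <S=∅, E={w↦-1}, C=[w], D=[(∅, ∅, [8 :: PRIM2(sub)])]>
[6] <S=[-1], E={w↦-1}, C=∅, D=[(∅, ∅, [8 :: PRIM2(sub)])]>
[7] <S=[-1], E=∅, C=[8 :: PRIM2(sub)], D=∅>
[8] <S=[8 :: -1], E=∅, C=[PRIM2(sub)], D=∅>
[9] <S=[-9], E=∅, C=∅, D=∅>
→ final value -9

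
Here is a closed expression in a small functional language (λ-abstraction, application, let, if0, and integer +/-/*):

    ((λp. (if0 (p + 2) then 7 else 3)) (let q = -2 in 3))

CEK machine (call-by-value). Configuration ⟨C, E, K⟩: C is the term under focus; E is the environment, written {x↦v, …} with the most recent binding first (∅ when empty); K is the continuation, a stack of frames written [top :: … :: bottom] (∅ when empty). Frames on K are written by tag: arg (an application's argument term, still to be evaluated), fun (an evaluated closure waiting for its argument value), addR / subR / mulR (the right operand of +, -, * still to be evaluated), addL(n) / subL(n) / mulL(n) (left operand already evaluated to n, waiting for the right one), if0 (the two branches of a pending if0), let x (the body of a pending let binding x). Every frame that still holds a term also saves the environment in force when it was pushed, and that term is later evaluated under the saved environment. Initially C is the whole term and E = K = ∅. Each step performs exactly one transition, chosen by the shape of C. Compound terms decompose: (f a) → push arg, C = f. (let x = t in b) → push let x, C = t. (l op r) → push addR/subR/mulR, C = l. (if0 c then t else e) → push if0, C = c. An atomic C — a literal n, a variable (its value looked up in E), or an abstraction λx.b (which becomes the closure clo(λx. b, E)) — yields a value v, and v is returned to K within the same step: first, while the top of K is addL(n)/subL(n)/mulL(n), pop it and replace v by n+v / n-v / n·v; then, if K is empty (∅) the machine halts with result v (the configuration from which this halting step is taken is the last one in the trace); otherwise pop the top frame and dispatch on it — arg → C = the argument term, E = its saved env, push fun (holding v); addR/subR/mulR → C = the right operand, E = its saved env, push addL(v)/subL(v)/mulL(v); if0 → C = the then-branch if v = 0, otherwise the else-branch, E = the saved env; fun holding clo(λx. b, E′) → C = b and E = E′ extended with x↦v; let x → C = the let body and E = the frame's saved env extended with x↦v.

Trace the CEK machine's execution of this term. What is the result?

[0] <C=((λp. (if0 (p + 2) then 7 else 3)) (let q = -2 in 3)), E=∅, K=∅>
[1] <C=(λp. (if0 (p + 2) then 7 else 3)), E=∅, K=[arg]>
[2] <C=(let q = -2 in 3), E=∅, K=[fun]>
[3] <C=-2, E=∅, K=[let q :: fun]>
[4] <C=3, E={q↦-2}, K=[fun]>
[5] <C=(if0 (p + 2) then 7 else 3), E={p↦3}, K=∅>
[6] <C=(p + 2), E={p↦3}, K=[if0]>
[7] <C=p, E={p↦3}, K=[addR :: if0]>
[8] <C=2, E={p↦3}, K=[addL(3) :: if0]>
[9] <C=3, E={p↦3}, K=∅>
→ final value 3

Answer: 3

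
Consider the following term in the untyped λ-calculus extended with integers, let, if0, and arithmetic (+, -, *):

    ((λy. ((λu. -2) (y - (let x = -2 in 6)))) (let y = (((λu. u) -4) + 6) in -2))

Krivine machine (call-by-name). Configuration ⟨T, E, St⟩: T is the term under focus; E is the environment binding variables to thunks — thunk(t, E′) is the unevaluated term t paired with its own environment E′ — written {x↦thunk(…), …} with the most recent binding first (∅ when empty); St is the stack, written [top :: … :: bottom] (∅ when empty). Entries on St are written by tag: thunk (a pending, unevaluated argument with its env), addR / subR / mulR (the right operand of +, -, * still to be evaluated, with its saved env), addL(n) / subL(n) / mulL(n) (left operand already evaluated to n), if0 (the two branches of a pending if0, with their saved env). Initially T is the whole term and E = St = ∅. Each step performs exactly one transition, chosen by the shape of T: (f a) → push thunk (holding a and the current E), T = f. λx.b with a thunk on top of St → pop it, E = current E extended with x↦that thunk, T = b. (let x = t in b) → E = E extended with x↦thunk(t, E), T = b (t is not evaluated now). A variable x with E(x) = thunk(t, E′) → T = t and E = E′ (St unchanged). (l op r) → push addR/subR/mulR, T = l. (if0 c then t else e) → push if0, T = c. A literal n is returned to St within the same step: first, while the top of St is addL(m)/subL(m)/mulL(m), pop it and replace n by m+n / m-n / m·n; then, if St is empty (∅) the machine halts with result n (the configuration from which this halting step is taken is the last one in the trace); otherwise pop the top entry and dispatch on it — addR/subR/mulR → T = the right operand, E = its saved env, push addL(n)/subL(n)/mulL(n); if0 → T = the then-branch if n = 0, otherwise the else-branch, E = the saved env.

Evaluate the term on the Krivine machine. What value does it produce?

Answer: -2

Execution trace:
0. ⟨T=((λy. ((λu. -2) (y - (let x = -2 in 6)))) (let y = (((λu. u) -4) + 6) in -2)); E=∅; St=∅⟩
1. ⟨T=(λy. ((λu. -2) (y - (let x = -2 in 6)))); E=∅; St=[thunk]⟩
2. ⟨T=((λu. -2) (y - (let x = -2 in 6))); E={y↦thunk((let y = (((λu. u) -4) + 6) in -2), ∅)}; St=∅⟩
3. ⟨T=(λu. -2); E={y↦thunk((let y = (((λu. u) -4) + 6) in -2), ∅)}; St=[thunk]⟩
4. ⟨T=-2; E={u↦thunk((y - (let x = -2 in 6)), {y↦thunk((let y = (((λu. u) -4) + 6) in -2), ∅)}), y↦thunk((let y = (((λu. u) -4) + 6) in -2), ∅)}; St=∅⟩
→ final value -2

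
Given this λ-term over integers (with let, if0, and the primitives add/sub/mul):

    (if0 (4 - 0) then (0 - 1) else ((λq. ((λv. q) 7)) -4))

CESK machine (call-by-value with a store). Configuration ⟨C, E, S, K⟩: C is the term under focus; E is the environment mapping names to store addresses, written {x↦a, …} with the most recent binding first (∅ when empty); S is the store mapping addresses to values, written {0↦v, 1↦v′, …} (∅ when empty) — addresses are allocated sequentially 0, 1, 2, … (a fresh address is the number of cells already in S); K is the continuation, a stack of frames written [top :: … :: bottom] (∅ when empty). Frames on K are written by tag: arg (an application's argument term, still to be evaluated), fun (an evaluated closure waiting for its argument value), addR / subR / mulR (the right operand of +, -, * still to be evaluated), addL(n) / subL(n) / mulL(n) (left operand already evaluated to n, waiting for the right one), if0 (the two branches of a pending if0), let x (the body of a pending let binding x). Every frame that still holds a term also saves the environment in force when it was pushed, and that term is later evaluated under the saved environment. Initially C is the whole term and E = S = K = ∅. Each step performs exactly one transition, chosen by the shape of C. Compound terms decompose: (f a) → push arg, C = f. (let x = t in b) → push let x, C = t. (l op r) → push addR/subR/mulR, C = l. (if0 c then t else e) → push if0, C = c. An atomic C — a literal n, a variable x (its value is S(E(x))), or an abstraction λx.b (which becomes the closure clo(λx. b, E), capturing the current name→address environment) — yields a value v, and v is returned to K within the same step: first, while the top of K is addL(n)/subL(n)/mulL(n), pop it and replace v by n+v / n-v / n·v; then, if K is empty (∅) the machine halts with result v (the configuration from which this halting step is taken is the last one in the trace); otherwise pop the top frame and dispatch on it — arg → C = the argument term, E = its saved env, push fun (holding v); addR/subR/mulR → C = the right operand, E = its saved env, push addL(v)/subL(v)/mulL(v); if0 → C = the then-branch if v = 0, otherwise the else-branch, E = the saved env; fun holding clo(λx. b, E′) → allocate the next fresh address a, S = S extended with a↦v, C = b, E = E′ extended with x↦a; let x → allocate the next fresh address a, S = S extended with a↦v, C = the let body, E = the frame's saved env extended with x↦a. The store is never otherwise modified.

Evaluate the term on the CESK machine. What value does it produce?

0. ⟨C=(if0 (4 - 0) then (0 - 1) else ((λq. ((λv. q) 7)) -4)); E=∅; S=∅; K=∅⟩
1. ⟨C=(4 - 0); E=∅; S=∅; K=[if0]⟩
2. ⟨C=4; E=∅; S=∅; K=[subR :: if0]⟩
3. ⟨C=0; E=∅; S=∅; K=[subL(4) :: if0]⟩
4. ⟨C=((λq. ((λv. q) 7)) -4); E=∅; S=∅; K=∅⟩
5. ⟨C=(λq. ((λv. q) 7)); E=∅; S=∅; K=[arg]⟩
6. ⟨C=-4; E=∅; S=∅; K=[fun]⟩
7. ⟨C=((λv. q) 7); E={q↦0}; S={0↦-4}; K=∅⟩
8. ⟨C=(λv. q); E={q↦0}; S={0↦-4}; K=[arg]⟩
9. ⟨C=7; E={q↦0}; S={0↦-4}; K=[fun]⟩
10. ⟨C=q; E={v↦1, q↦0}; S={0↦-4, 1↦7}; K=∅⟩
→ final value -4

Answer: -4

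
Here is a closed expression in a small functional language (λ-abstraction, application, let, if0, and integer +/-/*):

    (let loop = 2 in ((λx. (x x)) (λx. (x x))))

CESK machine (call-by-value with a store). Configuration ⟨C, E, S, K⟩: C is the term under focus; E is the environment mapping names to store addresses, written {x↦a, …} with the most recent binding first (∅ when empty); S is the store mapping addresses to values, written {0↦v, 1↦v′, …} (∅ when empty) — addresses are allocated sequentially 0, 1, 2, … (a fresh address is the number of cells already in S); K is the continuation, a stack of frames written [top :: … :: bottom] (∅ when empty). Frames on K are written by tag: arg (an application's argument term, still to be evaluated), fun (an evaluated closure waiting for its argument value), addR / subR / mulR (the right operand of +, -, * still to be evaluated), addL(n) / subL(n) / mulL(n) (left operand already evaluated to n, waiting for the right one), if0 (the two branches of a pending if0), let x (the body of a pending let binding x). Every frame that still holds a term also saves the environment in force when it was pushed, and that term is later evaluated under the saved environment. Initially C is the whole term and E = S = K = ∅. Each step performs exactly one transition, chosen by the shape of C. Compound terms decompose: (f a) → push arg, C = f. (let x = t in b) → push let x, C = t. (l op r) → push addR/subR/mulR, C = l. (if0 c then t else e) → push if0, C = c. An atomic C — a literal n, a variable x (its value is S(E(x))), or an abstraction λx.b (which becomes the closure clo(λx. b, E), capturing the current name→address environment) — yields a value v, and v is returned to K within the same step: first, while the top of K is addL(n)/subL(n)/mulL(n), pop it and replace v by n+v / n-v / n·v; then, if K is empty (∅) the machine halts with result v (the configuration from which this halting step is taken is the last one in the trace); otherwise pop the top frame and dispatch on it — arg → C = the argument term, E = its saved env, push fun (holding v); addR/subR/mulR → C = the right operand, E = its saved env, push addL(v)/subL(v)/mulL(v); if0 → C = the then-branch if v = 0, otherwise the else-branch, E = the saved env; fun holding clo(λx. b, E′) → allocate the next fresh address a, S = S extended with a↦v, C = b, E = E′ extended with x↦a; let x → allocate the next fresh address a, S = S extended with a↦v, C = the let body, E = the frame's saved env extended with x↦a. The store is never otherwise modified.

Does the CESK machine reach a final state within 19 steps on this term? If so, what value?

0. [C=(let loop = 2 in ((λx. (x x)) (λx. (x x)))) | E=∅ | S=∅ | K=∅]
1. [C=2 | E=∅ | S=∅ | K=[let loop]]
2. [C=((λx. (x x)) (λx. (x x))) | E={loop↦0} | S={0↦2} | K=∅]
3. [C=(λx. (x x)) | E={loop↦0} | S={0↦2} | K=[arg]]
4. [C=(λx. (x x)) | E={loop↦0} | S={0↦2} | K=[fun]]
5. [C=(x x) | E={x↦1, loop↦0} | S={0↦2, 1↦clo(λx. (x x), {loop↦0})} | K=∅]
6. [C=x | E={x↦1, loop↦0} | S={0↦2, 1↦clo(λx. (x x), {loop↦0})} | K=[arg]]
7. [C=x | E={x↦1, loop↦0} | S={0↦2, 1↦clo(λx. (x x), {loop↦0})} | K=[fun]]
8. [C=(x x) | E={x↦2, loop↦0} | S={0↦2, 1↦clo(λx. (x x), {loop↦0}), 2↦clo(λx. (x x), {loop↦0})} | K=∅]
9. [C=x | E={x↦2, loop↦0} | S={0↦2, 1↦clo(λx. (x x), {loop↦0}), 2↦clo(λx. (x x), {loop↦0})} | K=[arg]]
10. [C=x | E={x↦2, loop↦0} | S={0↦2, 1↦clo(λx. (x x), {loop↦0}), 2↦clo(λx. (x x), {loop↦0})} | K=[fun]]
11. [C=(x x) | E={x↦3, loop↦0} | S={0↦2, 1↦clo(λx. (x x), {loop↦0}), 2↦clo(λx. (x x), {loop↦0}), 3↦clo(λx. (x x), {loop↦0})} | K=∅]
12. [C=x | E={x↦3, loop↦0} | S={0↦2, 1↦clo(λx. (x x), {loop↦0}), 2↦clo(λx. (x x), {loop↦0}), 3↦clo(λx. (x x), {loop↦0})} | K=[arg]]
13. [C=x | E={x↦3, loop↦0} | S={0↦2, 1↦clo(λx. (x x), {loop↦0}), 2↦clo(λx. (x x), {loop↦0}), 3↦clo(λx. (x x), {loop↦0})} | K=[fun]]
14. [C=(x x) | E={x↦4, loop↦0} | S={0↦2, 1↦clo(λx. (x x), {loop↦0}), 2↦clo(λx. (x x), {loop↦0}), 3↦clo(λx. (x x), {loop↦0}), 4↦clo(λx. (x x), {loop↦0})} | K=∅]
15. [C=x | E={x↦4, loop↦0} | S={0↦2, 1↦clo(λx. (x x), {loop↦0}), 2↦clo(λx. (x x), {loop↦0}), 3↦clo(λx. (x x), {loop↦0}), 4↦clo(λx. (x x), {loop↦0})} | K=[arg]]
16. [C=x | E={x↦4, loop↦0} | S={0↦2, 1↦clo(λx. (x x), {loop↦0}), 2↦clo(λx. (x x), {loop↦0}), 3↦clo(λx. (x x), {loop↦0}), 4↦clo(λx. (x x), {loop↦0})} | K=[fun]]
17. [C=(x x) | E={x↦5, loop↦0} | S={0↦2, 1↦clo(λx. (x x), {loop↦0}), 2↦clo(λx. (x x), {loop↦0}), 3↦clo(λx. (x x), {loop↦0}), 4↦clo(λx. (x x), {loop↦0}), 5↦clo(λx. (x x), {loop↦0})} | K=∅]
18. [C=x | E={x↦5, loop↦0} | S={0↦2, 1↦clo(λx. (x x), {loop↦0}), 2↦clo(λx. (x x), {loop↦0}), 3↦clo(λx. (x x), {loop↦0}), 4↦clo(λx. (x x), {loop↦0}), 5↦clo(λx. (x x), {loop↦0})} | K=[arg]]
19. [C=x | E={x↦5, loop↦0} | S={0↦2, 1↦clo(λx. (x x), {loop↦0}), 2↦clo(λx. (x x), {loop↦0}), 3↦clo(λx. (x x), {loop↦0}), 4↦clo(λx. (x x), {loop↦0}), 5↦clo(λx. (x x), {loop↦0})} | K=[fun]]
→ 19 transitions taken and the configuration is still not final: no result within 19 steps

Answer: DIVERGES (no final state within 19 steps)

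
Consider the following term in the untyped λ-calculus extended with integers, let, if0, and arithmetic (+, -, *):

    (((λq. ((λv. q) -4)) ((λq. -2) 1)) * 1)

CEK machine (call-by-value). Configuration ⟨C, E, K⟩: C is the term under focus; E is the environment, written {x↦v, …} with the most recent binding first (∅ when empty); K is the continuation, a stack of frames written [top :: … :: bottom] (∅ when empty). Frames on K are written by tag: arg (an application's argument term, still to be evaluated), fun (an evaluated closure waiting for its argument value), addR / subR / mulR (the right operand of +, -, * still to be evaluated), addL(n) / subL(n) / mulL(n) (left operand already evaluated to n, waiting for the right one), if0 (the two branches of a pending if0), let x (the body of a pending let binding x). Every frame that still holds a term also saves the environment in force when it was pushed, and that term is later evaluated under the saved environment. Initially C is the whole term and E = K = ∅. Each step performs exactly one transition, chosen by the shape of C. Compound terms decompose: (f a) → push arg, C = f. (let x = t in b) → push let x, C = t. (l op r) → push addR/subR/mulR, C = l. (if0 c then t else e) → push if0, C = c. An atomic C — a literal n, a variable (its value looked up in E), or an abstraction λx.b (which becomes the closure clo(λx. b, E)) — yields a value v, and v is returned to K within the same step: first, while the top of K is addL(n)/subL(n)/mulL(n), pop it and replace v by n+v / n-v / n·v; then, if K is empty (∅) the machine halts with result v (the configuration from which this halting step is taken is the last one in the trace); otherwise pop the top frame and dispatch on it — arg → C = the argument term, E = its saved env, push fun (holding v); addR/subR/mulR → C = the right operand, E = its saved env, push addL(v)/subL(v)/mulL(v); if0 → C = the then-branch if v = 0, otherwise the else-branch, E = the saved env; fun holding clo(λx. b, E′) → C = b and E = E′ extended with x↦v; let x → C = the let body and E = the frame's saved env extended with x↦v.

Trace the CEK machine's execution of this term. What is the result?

t=0: <C=(((λq. ((λv. q) -4)) ((λq. -2) 1)) * 1), E=∅, K=∅>
t=1: <C=((λq. ((λv. q) -4)) ((λq. -2) 1)), E=∅, K=[mulR]>
t=2: <C=(λq. ((λv. q) -4)), E=∅, K=[arg :: mulR]>
t=3: <C=((λq. -2) 1), E=∅, K=[fun :: mulR]>
t=4: <C=(λq. -2), E=∅, K=[arg :: fun :: mulR]>
t=5: <C=1, E=∅, K=[fun :: fun :: mulR]>
t=6: <C=-2, E={q↦1}, K=[fun :: mulR]>
t=7: <C=((λv. q) -4), E={q↦-2}, K=[mulR]>
t=8: <C=(λv. q), E={q↦-2}, K=[arg :: mulR]>
t=9: <C=-4, E={q↦-2}, K=[fun :: mulR]>
t=10: <C=q, E={v↦-4, q↦-2}, K=[mulR]>
t=11: <C=1, E=∅, K=[mulL(-2)]>
→ final value -2

Answer: -2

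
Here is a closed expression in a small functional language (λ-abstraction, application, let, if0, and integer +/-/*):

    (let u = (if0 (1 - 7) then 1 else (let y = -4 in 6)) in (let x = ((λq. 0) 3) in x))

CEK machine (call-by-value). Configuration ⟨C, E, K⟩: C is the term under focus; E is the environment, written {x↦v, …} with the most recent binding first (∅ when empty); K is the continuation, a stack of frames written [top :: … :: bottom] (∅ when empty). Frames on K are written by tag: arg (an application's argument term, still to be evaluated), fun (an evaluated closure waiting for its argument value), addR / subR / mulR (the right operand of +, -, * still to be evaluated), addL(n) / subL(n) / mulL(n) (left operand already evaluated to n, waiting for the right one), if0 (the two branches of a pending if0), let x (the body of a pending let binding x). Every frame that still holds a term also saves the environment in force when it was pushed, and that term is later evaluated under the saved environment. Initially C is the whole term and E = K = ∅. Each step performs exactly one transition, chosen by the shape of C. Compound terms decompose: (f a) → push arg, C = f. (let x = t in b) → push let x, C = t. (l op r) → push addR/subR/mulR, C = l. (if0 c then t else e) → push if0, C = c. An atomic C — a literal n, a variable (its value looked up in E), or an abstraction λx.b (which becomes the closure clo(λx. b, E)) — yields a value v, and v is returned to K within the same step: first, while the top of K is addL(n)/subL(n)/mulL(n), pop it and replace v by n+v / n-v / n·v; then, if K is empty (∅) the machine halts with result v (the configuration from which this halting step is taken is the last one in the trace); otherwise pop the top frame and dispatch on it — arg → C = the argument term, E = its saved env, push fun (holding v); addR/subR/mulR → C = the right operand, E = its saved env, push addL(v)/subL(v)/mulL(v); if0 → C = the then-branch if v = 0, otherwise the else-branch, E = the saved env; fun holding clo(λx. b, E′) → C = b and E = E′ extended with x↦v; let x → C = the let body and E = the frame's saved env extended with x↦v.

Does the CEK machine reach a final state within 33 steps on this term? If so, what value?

[0] <C=(let u = (if0 (1 - 7) then 1 else (let y = -4 in 6)) in (let x = ((λq. 0) 3) in x)), E=∅, K=∅>
[1] <C=(if0 (1 - 7) then 1 else (let y = -4 in 6)), E=∅, K=[let u]>
[2] <C=(1 - 7), E=∅, K=[if0 :: let u]>
[3] <C=1, E=∅, K=[subR :: if0 :: let u]>
[4] <C=7, E=∅, K=[subL(1) :: if0 :: let u]>
[5] <C=(let y = -4 in 6), E=∅, K=[let u]>
[6] <C=-4, E=∅, K=[let y :: let u]>
[7] <C=6, E={y↦-4}, K=[let u]>
[8] <C=(let x = ((λq. 0) 3) in x), E={u↦6}, K=∅>
[9] <C=((λq. 0) 3), E={u↦6}, K=[let x]>
[10] <C=(λq. 0), E={u↦6}, K=[arg :: let x]>
[11] <C=3, E={u↦6}, K=[fun :: let x]>
[12] <C=0, E={q↦3, u↦6}, K=[let x]>
[13] <C=x, E={x↦0, u↦6}, K=∅>
→ final value 0

Answer: 0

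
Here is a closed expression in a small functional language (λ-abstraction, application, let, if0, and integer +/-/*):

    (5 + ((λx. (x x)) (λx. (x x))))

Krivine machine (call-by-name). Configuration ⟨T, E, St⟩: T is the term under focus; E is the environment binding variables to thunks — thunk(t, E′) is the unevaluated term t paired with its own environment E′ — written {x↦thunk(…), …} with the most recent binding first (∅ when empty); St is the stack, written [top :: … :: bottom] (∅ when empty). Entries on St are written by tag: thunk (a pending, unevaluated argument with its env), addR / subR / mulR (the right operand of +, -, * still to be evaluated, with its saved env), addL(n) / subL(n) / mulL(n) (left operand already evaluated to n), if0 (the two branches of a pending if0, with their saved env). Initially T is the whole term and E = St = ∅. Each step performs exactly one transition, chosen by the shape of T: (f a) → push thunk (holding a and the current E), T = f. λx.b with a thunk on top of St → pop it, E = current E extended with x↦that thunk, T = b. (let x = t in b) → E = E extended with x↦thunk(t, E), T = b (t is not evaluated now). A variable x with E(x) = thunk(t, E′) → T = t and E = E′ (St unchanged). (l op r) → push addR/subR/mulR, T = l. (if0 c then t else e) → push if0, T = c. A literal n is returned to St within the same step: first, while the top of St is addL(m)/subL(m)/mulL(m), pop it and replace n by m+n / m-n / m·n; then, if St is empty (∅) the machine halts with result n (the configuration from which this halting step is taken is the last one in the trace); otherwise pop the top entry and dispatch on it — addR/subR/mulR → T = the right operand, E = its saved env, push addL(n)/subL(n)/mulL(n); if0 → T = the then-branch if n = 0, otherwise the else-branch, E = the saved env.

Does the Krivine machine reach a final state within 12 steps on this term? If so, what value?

[0] <T=(5 + ((λx. (x x)) (λx. (x x)))), E=∅, St=∅>
[1] <T=5, E=∅, St=[addR]>
[2] <T=((λx. (x x)) (λx. (x x))), E=∅, St=[addL(5)]>
[3] <T=(λx. (x x)), E=∅, St=[thunk :: addL(5)]>
[4] <T=(x x), E={x↦thunk((λx. (x x)), ∅)}, St=[addL(5)]>
[5] <T=x, E={x↦thunk((λx. (x x)), ∅)}, St=[thunk :: addL(5)]>
[6] <T=(λx. (x x)), E=∅, St=[thunk :: addL(5)]>
[7] <T=(x x), E={x↦thunk(x, {x↦thunk((λx. (x x)), ∅)})}, St=[addL(5)]>
[8] <T=x, E={x↦thunk(x, {x↦thunk((λx. (x x)), ∅)})}, St=[thunk :: addL(5)]>
[9] <T=x, E={x↦thunk((λx. (x x)), ∅)}, St=[thunk :: addL(5)]>
[10] <T=(λx. (x x)), E=∅, St=[thunk :: addL(5)]>
[11] <T=(x x), E={x↦thunk(x, {x↦thunk(x, {x↦thunk((λx. (x x)), ∅)})})}, St=[addL(5)]>
[12] <T=x, E={x↦thunk(x, {x↦thunk(x, {x↦thunk((λx. (x x)), ∅)})})}, St=[thunk :: addL(5)]>
→ 12 transitions taken and the configuration is still not final: no result within 12 steps

Answer: DIVERGES (no final state within 12 steps)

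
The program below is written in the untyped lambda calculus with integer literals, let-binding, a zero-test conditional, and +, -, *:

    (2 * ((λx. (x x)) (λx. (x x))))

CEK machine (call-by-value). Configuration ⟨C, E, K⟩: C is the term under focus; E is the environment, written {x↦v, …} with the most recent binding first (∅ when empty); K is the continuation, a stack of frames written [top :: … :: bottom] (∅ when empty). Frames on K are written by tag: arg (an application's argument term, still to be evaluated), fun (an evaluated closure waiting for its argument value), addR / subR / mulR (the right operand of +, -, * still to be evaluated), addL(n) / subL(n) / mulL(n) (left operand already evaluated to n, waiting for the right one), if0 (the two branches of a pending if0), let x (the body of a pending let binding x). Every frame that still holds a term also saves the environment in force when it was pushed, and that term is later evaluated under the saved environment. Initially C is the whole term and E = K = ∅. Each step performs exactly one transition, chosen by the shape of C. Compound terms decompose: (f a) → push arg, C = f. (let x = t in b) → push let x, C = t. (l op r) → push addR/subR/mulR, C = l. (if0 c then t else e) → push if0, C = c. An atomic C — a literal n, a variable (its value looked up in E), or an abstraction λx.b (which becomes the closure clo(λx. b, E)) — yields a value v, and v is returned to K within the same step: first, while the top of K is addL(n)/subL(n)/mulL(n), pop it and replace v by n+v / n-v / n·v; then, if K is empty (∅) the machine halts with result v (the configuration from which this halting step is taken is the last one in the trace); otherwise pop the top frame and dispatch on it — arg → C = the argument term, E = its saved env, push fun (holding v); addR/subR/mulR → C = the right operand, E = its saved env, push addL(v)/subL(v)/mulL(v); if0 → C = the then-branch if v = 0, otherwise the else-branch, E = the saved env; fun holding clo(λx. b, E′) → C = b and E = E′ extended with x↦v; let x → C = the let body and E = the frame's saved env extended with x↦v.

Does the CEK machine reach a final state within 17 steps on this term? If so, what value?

Answer: DIVERGES (no final state within 17 steps)

Machine steps:
0. <C=(2 * ((λx. (x x)) (λx. (x x)))), E=∅, K=∅>
1. <C=2, E=∅, K=[mulR]>
2. <C=((λx. (x x)) (λx. (x x))), E=∅, K=[mulL(2)]>
3. <C=(λx. (x x)), E=∅, K=[arg :: mulL(2)]>
4. <C=(λx. (x x)), E=∅, K=[fun :: mulL(2)]>
5. <C=(x x), E={x↦clo(λx. (x x), ∅)}, K=[mulL(2)]>
6. <C=x, E={x↦clo(λx. (x x), ∅)}, K=[arg :: mulL(2)]>
7. <C=x, E={x↦clo(λx. (x x), ∅)}, K=[fun :: mulL(2)]>
… configuration repeats with period 3 (steps 5–7 recur indefinitely) …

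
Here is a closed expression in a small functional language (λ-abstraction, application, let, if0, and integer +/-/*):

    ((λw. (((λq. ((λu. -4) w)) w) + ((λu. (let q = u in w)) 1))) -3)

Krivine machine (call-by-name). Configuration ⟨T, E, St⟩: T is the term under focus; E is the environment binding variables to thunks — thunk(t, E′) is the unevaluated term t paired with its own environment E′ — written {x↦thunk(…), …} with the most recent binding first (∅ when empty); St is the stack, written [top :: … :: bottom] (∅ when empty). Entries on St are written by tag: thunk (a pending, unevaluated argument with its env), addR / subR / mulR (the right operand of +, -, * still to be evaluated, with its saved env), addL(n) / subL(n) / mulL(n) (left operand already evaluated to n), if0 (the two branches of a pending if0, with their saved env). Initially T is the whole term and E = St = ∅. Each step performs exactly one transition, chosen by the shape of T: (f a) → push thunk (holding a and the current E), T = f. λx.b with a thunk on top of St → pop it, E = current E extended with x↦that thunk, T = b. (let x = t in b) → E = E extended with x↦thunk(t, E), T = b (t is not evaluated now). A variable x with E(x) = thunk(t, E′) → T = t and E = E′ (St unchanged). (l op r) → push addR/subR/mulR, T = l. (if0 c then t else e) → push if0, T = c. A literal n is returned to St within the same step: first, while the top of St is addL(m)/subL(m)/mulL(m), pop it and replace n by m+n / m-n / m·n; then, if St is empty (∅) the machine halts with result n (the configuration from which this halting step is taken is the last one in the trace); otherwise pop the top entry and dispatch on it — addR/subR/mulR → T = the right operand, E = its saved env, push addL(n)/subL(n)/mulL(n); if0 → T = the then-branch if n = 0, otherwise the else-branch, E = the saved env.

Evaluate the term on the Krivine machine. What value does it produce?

0. ⟨T=((λw. (((λq. ((λu. -4) w)) w) + ((λu. (let q = u in w)) 1))) -3); E=∅; St=∅⟩
1. ⟨T=(λw. (((λq. ((λu. -4) w)) w) + ((λu. (let q = u in w)) 1))); E=∅; St=[thunk]⟩
2. ⟨T=(((λq. ((λu. -4) w)) w) + ((λu. (let q = u in w)) 1)); E={w↦thunk(-3, ∅)}; St=∅⟩
3. ⟨T=((λq. ((λu. -4) w)) w); E={w↦thunk(-3, ∅)}; St=[addR]⟩
4. ⟨T=(λq. ((λu. -4) w)); E={w↦thunk(-3, ∅)}; St=[thunk :: addR]⟩
5. ⟨T=((λu. -4) w); E={q↦thunk(w, {w↦thunk(-3, ∅)}), w↦thunk(-3, ∅)}; St=[addR]⟩
6. ⟨T=(λu. -4); E={q↦thunk(w, {w↦thunk(-3, ∅)}), w↦thunk(-3, ∅)}; St=[thunk :: addR]⟩
7. ⟨T=-4; E={u↦thunk(w, {q↦thunk(w, {w↦thunk(-3, ∅)}), w↦thunk(-3, ∅)}), q↦thunk(w, {w↦thunk(-3, ∅)}), w↦thunk(-3, ∅)}; St=[addR]⟩
8. ⟨T=((λu. (let q = u in w)) 1); E={w↦thunk(-3, ∅)}; St=[addL(-4)]⟩
9. ⟨T=(λu. (let q = u in w)); E={w↦thunk(-3, ∅)}; St=[thunk :: addL(-4)]⟩
10. ⟨T=(let q = u in w); E={u↦thunk(1, {w↦thunk(-3, ∅)}), w↦thunk(-3, ∅)}; St=[addL(-4)]⟩
11. ⟨T=w; E={q↦thunk(u, {u↦thunk(1, {w↦thunk(-3, ∅)}), w↦thunk(-3, ∅)}), u↦thunk(1, {w↦thunk(-3, ∅)}), w↦thunk(-3, ∅)}; St=[addL(-4)]⟩
12. ⟨T=-3; E=∅; St=[addL(-4)]⟩
→ final value -7

Answer: -7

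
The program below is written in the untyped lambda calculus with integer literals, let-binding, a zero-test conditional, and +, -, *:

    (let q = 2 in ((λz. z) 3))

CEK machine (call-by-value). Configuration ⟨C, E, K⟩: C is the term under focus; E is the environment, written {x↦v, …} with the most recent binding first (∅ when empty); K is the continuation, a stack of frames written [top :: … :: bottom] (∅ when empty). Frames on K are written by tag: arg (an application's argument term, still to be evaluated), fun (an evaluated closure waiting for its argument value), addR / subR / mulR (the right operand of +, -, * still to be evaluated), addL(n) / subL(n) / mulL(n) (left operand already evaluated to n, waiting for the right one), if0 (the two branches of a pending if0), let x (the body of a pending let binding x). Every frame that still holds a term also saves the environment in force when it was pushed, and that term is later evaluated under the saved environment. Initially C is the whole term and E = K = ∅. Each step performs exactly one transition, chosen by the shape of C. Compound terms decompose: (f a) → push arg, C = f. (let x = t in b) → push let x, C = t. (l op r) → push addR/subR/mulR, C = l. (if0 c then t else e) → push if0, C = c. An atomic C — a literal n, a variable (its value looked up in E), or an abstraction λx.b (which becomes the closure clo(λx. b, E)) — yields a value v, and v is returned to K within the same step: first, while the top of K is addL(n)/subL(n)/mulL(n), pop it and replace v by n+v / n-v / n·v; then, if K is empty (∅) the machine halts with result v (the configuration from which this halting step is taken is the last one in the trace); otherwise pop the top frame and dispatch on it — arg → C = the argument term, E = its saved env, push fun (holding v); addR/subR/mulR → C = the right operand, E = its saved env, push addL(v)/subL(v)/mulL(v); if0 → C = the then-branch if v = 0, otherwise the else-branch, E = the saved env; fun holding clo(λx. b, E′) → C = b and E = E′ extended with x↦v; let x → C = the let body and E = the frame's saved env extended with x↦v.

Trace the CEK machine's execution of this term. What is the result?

t=0: [C=(let q = 2 in ((λz. z) 3)) | E=∅ | K=∅]
t=1: [C=2 | E=∅ | K=[let q]]
t=2: [C=((λz. z) 3) | E={q↦2} | K=∅]
t=3: [C=(λz. z) | E={q↦2} | K=[arg]]
t=4: [C=3 | E={q↦2} | K=[fun]]
t=5: [C=z | E={z↦3, q↦2} | K=∅]
→ final value 3

Answer: 3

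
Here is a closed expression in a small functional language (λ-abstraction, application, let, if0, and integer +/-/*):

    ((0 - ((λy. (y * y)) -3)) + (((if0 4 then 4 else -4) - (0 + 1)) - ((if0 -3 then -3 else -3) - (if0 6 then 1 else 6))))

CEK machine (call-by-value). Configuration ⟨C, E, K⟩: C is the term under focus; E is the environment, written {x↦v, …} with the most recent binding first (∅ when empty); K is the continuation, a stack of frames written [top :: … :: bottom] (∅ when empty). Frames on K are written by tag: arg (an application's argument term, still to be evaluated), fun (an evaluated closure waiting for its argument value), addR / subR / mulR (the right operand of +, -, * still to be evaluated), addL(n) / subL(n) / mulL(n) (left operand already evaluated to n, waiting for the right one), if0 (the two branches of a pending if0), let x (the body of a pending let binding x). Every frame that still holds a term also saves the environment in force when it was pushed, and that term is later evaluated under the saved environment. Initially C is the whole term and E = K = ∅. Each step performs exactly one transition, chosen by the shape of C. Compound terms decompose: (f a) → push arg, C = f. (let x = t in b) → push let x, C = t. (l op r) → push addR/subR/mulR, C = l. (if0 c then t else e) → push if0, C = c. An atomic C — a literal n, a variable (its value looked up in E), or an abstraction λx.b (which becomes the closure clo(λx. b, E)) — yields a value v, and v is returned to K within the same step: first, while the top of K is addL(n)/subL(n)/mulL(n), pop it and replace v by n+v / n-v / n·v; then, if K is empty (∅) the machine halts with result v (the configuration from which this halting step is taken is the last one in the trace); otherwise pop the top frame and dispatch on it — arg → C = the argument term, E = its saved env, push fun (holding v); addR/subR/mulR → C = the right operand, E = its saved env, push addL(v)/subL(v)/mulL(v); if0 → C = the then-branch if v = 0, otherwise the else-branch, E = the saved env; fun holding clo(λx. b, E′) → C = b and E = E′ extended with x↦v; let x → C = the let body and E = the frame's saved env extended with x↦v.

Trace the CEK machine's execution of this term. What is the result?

[0] [C=((0 - ((λy. (y * y)) -3)) + (((if0 4 then 4 else -4) - (0 + 1)) - ((if0 -3 then -3 else -3) - (if0 6 then 1 else 6)))) | E=∅ | K=∅]
[1] [C=(0 - ((λy. (y * y)) -3)) | E=∅ | K=[addR]]
[2] [C=0 | E=∅ | K=[subR :: addR]]
[3] [C=((λy. (y * y)) -3) | E=∅ | K=[subL(0) :: addR]]
[4] [C=(λy. (y * y)) | E=∅ | K=[arg :: subL(0) :: addR]]
[5] [C=-3 | E=∅ | K=[fun :: subL(0) :: addR]]
[6] [C=(y * y) | E={y↦-3} | K=[subL(0) :: addR]]
[7] [C=y | E={y↦-3} | K=[mulR :: subL(0) :: addR]]
[8] [C=y | E={y↦-3} | K=[mulL(-3) :: subL(0) :: addR]]
[9] [C=(((if0 4 then 4 else -4) - (0 + 1)) - ((if0 -3 then -3 else -3) - (if0 6 then 1 else 6))) | E=∅ | K=[addL(-9)]]
[10] [C=((if0 4 then 4 else -4) - (0 + 1)) | E=∅ | K=[subR :: addL(-9)]]
[11] [C=(if0 4 then 4 else -4) | E=∅ | K=[subR :: subR :: addL(-9)]]
[12] [C=4 | E=∅ | K=[if0 :: subR :: subR :: addL(-9)]]
[13] [C=-4 | E=∅ | K=[subR :: subR :: addL(-9)]]
[14] [C=(0 + 1) | E=∅ | K=[subL(-4) :: subR :: addL(-9)]]
[15] [C=0 | E=∅ | K=[addR :: subL(-4) :: subR :: addL(-9)]]
[16] [C=1 | E=∅ | K=[addL(0) :: subL(-4) :: subR :: addL(-9)]]
[17] [C=((if0 -3 then -3 else -3) - (if0 6 then 1 else 6)) | E=∅ | K=[subL(-5) :: addL(-9)]]
[18] [C=(if0 -3 then -3 else -3) | E=∅ | K=[subR :: subL(-5) :: addL(-9)]]
[19] [C=-3 | E=∅ | K=[if0 :: subR :: subL(-5) :: addL(-9)]]
[20] [C=-3 | E=∅ | K=[subR :: subL(-5) :: addL(-9)]]
[21] [C=(if0 6 then 1 else 6) | E=∅ | K=[subL(-3) :: subL(-5) :: addL(-9)]]
[22] [C=6 | E=∅ | K=[if0 :: subL(-3) :: subL(-5) :: addL(-9)]]
[23] [C=6 | E=∅ | K=[subL(-3) :: subL(-5) :: addL(-9)]]
→ final value -5

Answer: -5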